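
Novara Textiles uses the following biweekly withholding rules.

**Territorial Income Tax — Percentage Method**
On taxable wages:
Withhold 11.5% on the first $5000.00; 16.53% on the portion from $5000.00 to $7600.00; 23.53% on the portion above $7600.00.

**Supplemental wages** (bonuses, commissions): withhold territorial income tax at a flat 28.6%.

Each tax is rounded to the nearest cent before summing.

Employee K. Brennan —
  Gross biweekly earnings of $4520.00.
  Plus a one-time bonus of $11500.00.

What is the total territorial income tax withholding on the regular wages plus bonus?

Territorial Income Tax: taxable = $4520.00
  11.5% × $4520.00 = $519.80
Supplemental (28.6% flat on bonus): 28.6% × $11500.00 = $3289.00
Total territorial income tax: $519.80 + $3289.00 = $3808.80

$3808.80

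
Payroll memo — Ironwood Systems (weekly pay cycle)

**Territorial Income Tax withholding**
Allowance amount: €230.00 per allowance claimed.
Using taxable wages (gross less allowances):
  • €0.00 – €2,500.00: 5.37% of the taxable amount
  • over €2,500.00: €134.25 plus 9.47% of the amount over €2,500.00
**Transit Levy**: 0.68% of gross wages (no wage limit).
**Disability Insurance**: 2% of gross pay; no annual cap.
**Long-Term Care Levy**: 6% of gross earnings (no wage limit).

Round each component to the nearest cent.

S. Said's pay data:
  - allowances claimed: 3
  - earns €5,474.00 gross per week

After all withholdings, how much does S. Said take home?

€4,648.32

Territorial Income Tax: taxable = €5,474.00 − 3×€230.00 = €4,784.00
  €134.25 + 9.47% × (€4,784.00 − €2,500.00) = €134.25 + 9.47% × €2,284.00 = €350.54
Transit Levy: 0.68% × €5,474.00 = €37.22
Disability Insurance: 2% × €5,474.00 = €109.48
Long-Term Care Levy: 6% × €5,474.00 = €328.44
Total withheld: €350.54 + €37.22 + €109.48 + €328.44 = €825.68
Net pay: €5,474.00 − €825.68 = €4,648.32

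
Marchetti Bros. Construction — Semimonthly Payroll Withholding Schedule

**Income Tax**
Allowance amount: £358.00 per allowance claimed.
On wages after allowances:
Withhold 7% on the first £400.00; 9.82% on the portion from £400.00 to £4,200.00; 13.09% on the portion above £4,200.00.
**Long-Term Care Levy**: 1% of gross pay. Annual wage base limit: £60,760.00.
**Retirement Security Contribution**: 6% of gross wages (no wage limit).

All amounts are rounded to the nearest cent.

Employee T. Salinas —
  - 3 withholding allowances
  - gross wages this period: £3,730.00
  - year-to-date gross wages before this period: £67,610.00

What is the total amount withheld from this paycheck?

Income Tax: taxable = £3,730.00 − 3×£358.00 = £2,656.00
  £28.00 + 9.82% × (£2,656.00 − £400.00) = £28.00 + 9.82% × £2,256.00 = £249.54
Long-Term Care Levy: YTD £67,610.00 ≥ cap £60,760.00 → £0.00
Retirement Security Contribution: 6% × £3,730.00 = £223.80
Total: £249.54 + £0.00 + £223.80 = £473.34

£473.34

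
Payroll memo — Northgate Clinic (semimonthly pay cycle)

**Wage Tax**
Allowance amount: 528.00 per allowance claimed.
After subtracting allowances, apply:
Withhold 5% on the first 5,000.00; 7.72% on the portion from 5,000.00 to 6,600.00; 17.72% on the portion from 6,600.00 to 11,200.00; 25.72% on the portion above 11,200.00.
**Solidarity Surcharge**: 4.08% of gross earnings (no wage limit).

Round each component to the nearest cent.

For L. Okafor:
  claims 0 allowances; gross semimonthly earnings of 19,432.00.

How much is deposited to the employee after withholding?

15,333.26

Wage Tax: taxable = 19,432.00
  1,188.64 + 25.72% × (19,432.00 − 11,200.00) = 1,188.64 + 25.72% × 8,232.00 = 3,305.91
Solidarity Surcharge: 4.08% × 19,432.00 = 792.83
Total withheld: 3,305.91 + 792.83 = 4,098.74
Net pay: 19,432.00 − 4,098.74 = 15,333.26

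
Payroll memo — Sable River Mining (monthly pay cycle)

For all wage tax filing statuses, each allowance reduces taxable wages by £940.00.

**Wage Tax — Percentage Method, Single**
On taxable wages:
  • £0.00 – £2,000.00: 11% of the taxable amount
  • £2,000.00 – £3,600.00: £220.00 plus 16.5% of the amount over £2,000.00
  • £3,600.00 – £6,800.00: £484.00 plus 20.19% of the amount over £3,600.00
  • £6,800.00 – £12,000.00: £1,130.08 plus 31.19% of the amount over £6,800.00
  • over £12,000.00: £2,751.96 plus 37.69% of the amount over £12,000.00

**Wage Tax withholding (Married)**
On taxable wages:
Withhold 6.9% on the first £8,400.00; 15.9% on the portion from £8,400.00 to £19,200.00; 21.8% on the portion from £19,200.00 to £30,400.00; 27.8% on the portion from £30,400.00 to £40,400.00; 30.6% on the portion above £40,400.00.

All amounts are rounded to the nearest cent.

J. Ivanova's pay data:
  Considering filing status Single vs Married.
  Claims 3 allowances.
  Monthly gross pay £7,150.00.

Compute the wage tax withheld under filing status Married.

£298.77

Wage Tax (Married): taxable = £7,150.00 − 3×£940.00 = £4,330.00
  6.9% × £4,330.00 = £298.77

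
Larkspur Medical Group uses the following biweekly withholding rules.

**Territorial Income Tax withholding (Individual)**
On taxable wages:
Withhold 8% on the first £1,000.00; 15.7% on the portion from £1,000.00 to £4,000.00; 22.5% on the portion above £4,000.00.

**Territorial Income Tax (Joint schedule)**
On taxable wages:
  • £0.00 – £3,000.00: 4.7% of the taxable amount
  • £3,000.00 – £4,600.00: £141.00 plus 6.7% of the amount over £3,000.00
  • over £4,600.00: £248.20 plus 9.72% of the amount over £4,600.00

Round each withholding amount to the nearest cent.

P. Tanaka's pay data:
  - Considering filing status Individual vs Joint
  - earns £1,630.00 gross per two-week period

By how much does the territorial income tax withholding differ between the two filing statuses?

Territorial Income Tax (Individual): taxable = £1,630.00
  £80.00 + 15.7% × (£1,630.00 − £1,000.00) = £80.00 + 15.7% × £630.00 = £178.91
Territorial Income Tax (Joint): taxable = £1,630.00
  4.7% × £1,630.00 = £76.61
Difference: |£178.91 − £76.61| = £102.30 (higher under Individual)

£102.30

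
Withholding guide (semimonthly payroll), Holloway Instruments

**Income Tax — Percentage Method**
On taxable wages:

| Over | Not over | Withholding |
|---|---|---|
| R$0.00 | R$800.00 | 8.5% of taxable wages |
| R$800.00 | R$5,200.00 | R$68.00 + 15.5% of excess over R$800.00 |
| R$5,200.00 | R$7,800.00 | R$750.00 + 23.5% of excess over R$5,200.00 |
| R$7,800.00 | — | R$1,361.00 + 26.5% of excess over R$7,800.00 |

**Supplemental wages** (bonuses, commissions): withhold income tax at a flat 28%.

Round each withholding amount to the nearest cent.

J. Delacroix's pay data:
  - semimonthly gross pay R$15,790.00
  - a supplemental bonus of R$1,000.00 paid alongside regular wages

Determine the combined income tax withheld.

Income Tax: taxable = R$15,790.00
  R$1,361.00 + 26.5% × (R$15,790.00 − R$7,800.00) = R$1,361.00 + 26.5% × R$7,990.00 = R$3,478.35
Supplemental (28% flat on bonus): 28% × R$1,000.00 = R$280.00
Total income tax: R$3,478.35 + R$280.00 = R$3,758.35

R$3,758.35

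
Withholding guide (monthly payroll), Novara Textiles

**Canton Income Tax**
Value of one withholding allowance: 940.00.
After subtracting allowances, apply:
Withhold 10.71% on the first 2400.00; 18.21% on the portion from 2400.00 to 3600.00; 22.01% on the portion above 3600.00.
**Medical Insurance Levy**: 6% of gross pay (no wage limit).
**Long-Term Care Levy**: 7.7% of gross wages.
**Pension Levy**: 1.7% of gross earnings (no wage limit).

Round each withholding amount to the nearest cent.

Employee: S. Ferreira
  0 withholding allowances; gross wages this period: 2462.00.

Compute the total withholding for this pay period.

Canton Income Tax: taxable = 2462.00
  257.04 + 18.21% × (2462.00 − 2400.00) = 257.04 + 18.21% × 62.00 = 268.33
Medical Insurance Levy: 6% × 2462.00 = 147.72
Long-Term Care Levy: 7.7% × 2462.00 = 189.57
Pension Levy: 1.7% × 2462.00 = 41.85
Total: 268.33 + 147.72 + 189.57 + 41.85 = 647.47

647.47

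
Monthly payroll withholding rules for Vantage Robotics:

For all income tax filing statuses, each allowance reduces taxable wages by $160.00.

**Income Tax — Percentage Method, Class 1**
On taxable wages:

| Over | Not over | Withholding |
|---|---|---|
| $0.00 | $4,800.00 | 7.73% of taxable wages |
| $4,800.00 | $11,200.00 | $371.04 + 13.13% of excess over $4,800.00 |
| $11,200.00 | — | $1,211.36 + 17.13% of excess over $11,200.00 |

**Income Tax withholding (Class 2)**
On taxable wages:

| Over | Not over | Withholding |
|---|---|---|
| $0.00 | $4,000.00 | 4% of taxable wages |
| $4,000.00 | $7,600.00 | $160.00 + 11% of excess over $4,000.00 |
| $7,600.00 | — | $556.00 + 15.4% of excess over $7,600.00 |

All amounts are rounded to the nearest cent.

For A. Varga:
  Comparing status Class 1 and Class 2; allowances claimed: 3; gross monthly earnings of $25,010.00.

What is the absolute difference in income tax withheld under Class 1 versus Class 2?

Income Tax (Class 1): taxable = $25,010.00 − 3×$160.00 = $24,530.00
  $1,211.36 + 17.13% × ($24,530.00 − $11,200.00) = $1,211.36 + 17.13% × $13,330.00 = $3,494.79
Income Tax (Class 2): taxable = $25,010.00 − 3×$160.00 = $24,530.00
  $556.00 + 15.4% × ($24,530.00 − $7,600.00) = $556.00 + 15.4% × $16,930.00 = $3,163.22
Difference: |$3,494.79 − $3,163.22| = $331.57 (higher under Class 1)

$331.57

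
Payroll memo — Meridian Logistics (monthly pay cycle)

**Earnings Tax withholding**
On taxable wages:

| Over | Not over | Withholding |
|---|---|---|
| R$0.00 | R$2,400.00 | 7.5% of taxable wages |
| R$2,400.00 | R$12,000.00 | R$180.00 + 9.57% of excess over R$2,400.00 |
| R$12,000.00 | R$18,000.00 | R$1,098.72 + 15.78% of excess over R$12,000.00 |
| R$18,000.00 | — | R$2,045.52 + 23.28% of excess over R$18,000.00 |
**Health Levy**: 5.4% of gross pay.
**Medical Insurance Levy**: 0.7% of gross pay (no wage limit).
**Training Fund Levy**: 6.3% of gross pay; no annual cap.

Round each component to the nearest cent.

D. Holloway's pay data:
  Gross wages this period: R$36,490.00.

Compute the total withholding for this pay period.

Earnings Tax: taxable = R$36,490.00
  R$2,045.52 + 23.28% × (R$36,490.00 − R$18,000.00) = R$2,045.52 + 23.28% × R$18,490.00 = R$6,349.99
Health Levy: 5.4% × R$36,490.00 = R$1,970.46
Medical Insurance Levy: 0.7% × R$36,490.00 = R$255.43
Training Fund Levy: 6.3% × R$36,490.00 = R$2,298.87
Total: R$6,349.99 + R$1,970.46 + R$255.43 + R$2,298.87 = R$10,874.75

R$10,874.75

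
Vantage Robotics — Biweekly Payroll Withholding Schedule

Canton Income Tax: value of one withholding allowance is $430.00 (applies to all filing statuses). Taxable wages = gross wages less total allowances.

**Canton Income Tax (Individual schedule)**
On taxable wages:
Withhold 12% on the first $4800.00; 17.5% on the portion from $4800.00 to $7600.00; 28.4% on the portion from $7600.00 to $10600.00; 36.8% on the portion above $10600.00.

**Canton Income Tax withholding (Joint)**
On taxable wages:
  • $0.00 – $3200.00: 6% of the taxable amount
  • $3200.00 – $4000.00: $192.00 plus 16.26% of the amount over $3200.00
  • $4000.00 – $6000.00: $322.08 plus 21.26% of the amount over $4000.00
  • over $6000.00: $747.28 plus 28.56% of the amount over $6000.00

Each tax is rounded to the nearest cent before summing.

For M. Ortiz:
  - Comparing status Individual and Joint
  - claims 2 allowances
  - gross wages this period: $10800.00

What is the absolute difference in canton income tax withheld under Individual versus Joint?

Canton Income Tax (Individual): taxable = $10800.00 − 2×$430.00 = $9940.00
  $1066.00 + 28.4% × ($9940.00 − $7600.00) = $1066.00 + 28.4% × $2340.00 = $1730.56
Canton Income Tax (Joint): taxable = $10800.00 − 2×$430.00 = $9940.00
  $747.28 + 28.56% × ($9940.00 − $6000.00) = $747.28 + 28.56% × $3940.00 = $1872.54
Difference: |$1730.56 − $1872.54| = $141.98 (higher under Joint)

$141.98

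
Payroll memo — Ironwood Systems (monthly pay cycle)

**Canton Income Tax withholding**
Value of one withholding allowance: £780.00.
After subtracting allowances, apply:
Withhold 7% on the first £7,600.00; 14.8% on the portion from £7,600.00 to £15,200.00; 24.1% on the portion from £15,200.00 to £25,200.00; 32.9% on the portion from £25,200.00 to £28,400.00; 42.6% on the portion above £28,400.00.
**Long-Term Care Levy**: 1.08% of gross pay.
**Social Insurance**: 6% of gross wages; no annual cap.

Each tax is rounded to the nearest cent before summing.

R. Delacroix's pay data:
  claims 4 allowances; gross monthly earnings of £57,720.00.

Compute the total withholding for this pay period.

£20,367.38

Canton Income Tax: taxable = £57,720.00 − 4×£780.00 = £54,600.00
  £5,119.60 + 42.6% × (£54,600.00 − £28,400.00) = £5,119.60 + 42.6% × £26,200.00 = £16,280.80
Long-Term Care Levy: 1.08% × £57,720.00 = £623.38
Social Insurance: 6% × £57,720.00 = £3,463.20
Total: £16,280.80 + £623.38 + £3,463.20 = £20,367.38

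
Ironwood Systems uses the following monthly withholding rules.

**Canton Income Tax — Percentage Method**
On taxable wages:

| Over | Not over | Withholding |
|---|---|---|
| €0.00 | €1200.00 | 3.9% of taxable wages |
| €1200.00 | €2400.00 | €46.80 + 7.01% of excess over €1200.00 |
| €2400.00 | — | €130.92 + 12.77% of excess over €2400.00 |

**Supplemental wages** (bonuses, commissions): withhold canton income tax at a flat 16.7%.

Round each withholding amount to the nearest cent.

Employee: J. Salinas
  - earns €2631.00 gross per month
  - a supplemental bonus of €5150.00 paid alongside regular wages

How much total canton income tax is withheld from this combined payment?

€1020.47

Canton Income Tax: taxable = €2631.00
  €130.92 + 12.77% × (€2631.00 − €2400.00) = €130.92 + 12.77% × €231.00 = €160.42
Supplemental (16.7% flat on bonus): 16.7% × €5150.00 = €860.05
Total canton income tax: €160.42 + €860.05 = €1020.47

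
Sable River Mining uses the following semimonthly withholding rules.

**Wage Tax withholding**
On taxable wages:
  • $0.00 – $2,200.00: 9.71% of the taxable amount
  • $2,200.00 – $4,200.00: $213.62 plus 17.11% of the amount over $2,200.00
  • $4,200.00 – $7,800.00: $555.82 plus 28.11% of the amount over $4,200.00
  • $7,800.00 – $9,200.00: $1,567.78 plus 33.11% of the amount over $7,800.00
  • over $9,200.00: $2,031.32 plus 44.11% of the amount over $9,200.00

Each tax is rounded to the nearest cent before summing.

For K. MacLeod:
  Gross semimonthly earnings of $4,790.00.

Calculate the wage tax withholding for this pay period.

$721.67

Wage Tax: taxable = $4,790.00
  $555.82 + 28.11% × ($4,790.00 − $4,200.00) = $555.82 + 28.11% × $590.00 = $721.67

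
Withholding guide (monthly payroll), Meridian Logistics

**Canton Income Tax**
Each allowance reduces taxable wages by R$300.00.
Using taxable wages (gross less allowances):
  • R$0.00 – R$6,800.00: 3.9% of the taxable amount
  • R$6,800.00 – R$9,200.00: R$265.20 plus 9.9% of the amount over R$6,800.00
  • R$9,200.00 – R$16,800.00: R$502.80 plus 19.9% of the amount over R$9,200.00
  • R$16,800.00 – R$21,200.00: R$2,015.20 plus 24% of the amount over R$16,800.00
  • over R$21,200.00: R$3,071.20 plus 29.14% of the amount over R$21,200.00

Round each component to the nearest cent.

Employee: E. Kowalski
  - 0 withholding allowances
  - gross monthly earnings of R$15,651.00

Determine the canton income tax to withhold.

R$1,786.55

Canton Income Tax: taxable = R$15,651.00
  R$502.80 + 19.9% × (R$15,651.00 − R$9,200.00) = R$502.80 + 19.9% × R$6,451.00 = R$1,786.55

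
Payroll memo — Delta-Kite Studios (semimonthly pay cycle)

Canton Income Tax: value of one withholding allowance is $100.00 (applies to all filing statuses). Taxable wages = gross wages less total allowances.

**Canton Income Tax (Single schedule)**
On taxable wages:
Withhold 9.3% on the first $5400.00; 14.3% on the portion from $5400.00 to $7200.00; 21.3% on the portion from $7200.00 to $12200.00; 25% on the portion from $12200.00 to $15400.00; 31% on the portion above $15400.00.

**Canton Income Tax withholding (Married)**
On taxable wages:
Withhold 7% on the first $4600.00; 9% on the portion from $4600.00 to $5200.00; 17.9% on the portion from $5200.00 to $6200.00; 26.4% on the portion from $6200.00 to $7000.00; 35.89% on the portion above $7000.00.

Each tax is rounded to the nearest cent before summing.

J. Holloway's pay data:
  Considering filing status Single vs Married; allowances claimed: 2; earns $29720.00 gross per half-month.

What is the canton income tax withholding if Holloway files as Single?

Canton Income Tax (Single): taxable = $29720.00 − 2×$100.00 = $29520.00
  $2624.60 + 31% × ($29520.00 − $15400.00) = $2624.60 + 31% × $14120.00 = $7001.80

$7001.80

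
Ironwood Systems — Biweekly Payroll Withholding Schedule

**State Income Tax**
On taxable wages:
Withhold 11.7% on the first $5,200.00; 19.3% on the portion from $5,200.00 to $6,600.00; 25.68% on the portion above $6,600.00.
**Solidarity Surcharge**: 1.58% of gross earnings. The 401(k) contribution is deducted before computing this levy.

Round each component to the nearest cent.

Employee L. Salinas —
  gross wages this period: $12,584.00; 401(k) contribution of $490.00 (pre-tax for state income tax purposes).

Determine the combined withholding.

State Income Tax: taxable = $12,584.00 − $490.00 = $12,094.00
  $878.60 + 25.68% × ($12,094.00 − $6,600.00) = $878.60 + 25.68% × $5,494.00 = $2,289.46
Solidarity Surcharge: 1.58% × $12,094.00 = $191.09
Total: $2,289.46 + $191.09 = $2,480.55

$2,480.55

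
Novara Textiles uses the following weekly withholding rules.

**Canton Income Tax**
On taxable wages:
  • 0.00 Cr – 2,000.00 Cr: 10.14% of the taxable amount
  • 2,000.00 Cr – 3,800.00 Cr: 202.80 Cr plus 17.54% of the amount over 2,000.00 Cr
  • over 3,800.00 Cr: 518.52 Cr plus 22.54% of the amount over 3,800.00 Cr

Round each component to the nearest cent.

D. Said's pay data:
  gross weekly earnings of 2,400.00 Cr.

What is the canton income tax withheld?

272.96 Cr

Canton Income Tax: taxable = 2,400.00 Cr
  202.80 Cr + 17.54% × (2,400.00 Cr − 2,000.00 Cr) = 202.80 Cr + 17.54% × 400.00 Cr = 272.96 Cr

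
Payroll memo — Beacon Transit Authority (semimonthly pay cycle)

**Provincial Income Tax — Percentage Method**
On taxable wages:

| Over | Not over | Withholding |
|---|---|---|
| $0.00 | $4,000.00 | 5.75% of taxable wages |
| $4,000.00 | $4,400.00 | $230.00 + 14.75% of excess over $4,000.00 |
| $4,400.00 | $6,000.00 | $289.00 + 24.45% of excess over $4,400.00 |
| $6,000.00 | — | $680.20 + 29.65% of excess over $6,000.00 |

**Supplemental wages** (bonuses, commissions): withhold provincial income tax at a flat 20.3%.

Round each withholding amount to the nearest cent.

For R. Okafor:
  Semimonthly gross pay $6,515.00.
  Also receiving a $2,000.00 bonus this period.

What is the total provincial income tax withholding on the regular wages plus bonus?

$1,238.90

Provincial Income Tax: taxable = $6,515.00
  $680.20 + 29.65% × ($6,515.00 − $6,000.00) = $680.20 + 29.65% × $515.00 = $832.90
Supplemental (20.3% flat on bonus): 20.3% × $2,000.00 = $406.00
Total provincial income tax: $832.90 + $406.00 = $1,238.90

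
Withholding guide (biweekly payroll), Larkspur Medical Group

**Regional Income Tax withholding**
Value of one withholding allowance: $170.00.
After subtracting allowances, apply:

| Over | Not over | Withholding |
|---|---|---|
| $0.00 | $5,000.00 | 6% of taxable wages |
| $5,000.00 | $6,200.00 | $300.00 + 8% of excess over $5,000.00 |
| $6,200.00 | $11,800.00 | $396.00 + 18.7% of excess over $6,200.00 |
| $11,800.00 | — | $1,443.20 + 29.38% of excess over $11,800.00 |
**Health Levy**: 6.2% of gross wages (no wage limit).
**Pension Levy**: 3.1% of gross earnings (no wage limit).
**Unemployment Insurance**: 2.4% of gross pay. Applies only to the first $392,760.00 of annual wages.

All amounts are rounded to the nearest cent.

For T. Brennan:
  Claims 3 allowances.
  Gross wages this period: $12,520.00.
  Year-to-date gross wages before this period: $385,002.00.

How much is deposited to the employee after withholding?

$9,664.55

Regional Income Tax: taxable = $12,520.00 − 3×$170.00 = $12,010.00
  $1,443.20 + 29.38% × ($12,010.00 − $11,800.00) = $1,443.20 + 29.38% × $210.00 = $1,504.90
Health Levy: 6.2% × $12,520.00 = $776.24
Pension Levy: 3.1% × $12,520.00 = $388.12
Unemployment Insurance: cap $392,760.00 − YTD $385,002.00 = $7,758.00 subject; 2.4% × $7,758.00 = $186.19
Total withheld: $1,504.90 + $776.24 + $388.12 + $186.19 = $2,855.45
Net pay: $12,520.00 − $2,855.45 = $9,664.55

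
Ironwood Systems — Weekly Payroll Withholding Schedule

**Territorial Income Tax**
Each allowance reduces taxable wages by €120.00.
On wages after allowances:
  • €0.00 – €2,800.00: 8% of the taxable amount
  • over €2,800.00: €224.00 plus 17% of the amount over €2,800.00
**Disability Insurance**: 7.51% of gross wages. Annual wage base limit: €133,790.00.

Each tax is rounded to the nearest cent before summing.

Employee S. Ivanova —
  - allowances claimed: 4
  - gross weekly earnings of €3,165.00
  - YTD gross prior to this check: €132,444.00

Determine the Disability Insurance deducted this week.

€101.08

Disability Insurance: cap €133,790.00 − YTD €132,444.00 = €1,346.00 subject; 7.51% × €1,346.00 = €101.08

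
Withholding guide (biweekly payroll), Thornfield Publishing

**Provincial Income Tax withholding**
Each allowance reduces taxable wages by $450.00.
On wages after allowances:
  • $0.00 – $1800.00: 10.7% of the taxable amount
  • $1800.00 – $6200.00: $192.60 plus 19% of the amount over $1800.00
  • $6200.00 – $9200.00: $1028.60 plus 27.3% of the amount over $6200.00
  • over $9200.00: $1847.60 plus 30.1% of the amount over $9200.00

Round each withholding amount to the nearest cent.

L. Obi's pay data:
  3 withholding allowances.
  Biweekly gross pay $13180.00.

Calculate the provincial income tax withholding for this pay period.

Provincial Income Tax: taxable = $13180.00 − 3×$450.00 = $11830.00
  $1847.60 + 30.1% × ($11830.00 − $9200.00) = $1847.60 + 30.1% × $2630.00 = $2639.23

$2639.23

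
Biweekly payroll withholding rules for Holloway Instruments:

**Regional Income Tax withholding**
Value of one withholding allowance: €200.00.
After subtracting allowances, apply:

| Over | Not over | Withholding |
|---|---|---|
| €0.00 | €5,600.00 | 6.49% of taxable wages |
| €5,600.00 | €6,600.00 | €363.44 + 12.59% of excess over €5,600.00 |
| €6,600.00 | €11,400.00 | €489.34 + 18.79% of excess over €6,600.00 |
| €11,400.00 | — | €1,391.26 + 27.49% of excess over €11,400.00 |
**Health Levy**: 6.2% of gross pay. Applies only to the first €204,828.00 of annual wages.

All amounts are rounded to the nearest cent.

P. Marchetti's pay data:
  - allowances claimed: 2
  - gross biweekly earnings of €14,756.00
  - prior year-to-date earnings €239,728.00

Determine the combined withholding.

€2,203.86

Regional Income Tax: taxable = €14,756.00 − 2×€200.00 = €14,356.00
  €1,391.26 + 27.49% × (€14,356.00 − €11,400.00) = €1,391.26 + 27.49% × €2,956.00 = €2,203.86
Health Levy: YTD €239,728.00 ≥ cap €204,828.00 → €0.00
Total: €2,203.86 + €0.00 = €2,203.86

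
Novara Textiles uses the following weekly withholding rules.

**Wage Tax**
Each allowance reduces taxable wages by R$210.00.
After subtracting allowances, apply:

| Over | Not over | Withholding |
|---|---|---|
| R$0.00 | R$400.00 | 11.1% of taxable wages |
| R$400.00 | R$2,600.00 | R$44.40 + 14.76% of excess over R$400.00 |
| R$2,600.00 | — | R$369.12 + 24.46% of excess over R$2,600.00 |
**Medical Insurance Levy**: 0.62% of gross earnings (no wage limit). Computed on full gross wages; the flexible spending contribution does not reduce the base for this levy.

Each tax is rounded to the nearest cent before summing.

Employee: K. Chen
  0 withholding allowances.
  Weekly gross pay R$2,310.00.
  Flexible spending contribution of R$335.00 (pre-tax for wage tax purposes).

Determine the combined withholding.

R$291.19

Wage Tax: taxable = R$2,310.00 − R$335.00 = R$1,975.00
  R$44.40 + 14.76% × (R$1,975.00 − R$400.00) = R$44.40 + 14.76% × R$1,575.00 = R$276.87
Medical Insurance Levy: 0.62% × R$2,310.00 = R$14.32
Total: R$276.87 + R$14.32 = R$291.19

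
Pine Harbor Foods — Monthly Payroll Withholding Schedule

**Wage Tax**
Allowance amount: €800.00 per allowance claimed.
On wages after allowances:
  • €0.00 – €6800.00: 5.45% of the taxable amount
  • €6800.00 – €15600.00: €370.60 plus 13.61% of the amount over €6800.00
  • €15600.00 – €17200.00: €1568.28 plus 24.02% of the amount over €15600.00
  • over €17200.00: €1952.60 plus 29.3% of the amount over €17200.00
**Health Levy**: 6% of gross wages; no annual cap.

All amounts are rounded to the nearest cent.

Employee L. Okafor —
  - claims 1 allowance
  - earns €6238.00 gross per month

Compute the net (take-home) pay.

€5567.35

Wage Tax: taxable = €6238.00 − 1×€800.00 = €5438.00
  5.45% × €5438.00 = €296.37
Health Levy: 6% × €6238.00 = €374.28
Total withheld: €296.37 + €374.28 = €670.65
Net pay: €6238.00 − €670.65 = €5567.35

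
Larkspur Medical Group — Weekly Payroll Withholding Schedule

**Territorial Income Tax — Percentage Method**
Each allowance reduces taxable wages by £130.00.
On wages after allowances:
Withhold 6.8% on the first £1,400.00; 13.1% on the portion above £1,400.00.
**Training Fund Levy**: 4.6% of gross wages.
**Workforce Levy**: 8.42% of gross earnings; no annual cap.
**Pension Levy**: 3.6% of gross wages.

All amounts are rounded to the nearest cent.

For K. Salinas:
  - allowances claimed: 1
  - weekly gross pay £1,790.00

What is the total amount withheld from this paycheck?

Territorial Income Tax: taxable = £1,790.00 − 1×£130.00 = £1,660.00
  £95.20 + 13.1% × (£1,660.00 − £1,400.00) = £95.20 + 13.1% × £260.00 = £129.26
Training Fund Levy: 4.6% × £1,790.00 = £82.34
Workforce Levy: 8.42% × £1,790.00 = £150.72
Pension Levy: 3.6% × £1,790.00 = £64.44
Total: £129.26 + £82.34 + £150.72 + £64.44 = £426.76

£426.76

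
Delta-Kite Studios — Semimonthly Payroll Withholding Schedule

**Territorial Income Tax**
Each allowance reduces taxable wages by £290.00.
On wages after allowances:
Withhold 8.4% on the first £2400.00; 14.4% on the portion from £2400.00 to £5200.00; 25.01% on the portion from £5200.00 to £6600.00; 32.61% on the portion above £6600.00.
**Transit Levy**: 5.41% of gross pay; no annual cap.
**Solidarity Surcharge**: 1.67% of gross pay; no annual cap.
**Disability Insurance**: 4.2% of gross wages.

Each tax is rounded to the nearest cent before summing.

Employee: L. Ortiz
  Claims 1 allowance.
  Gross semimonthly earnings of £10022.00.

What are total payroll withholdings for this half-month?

Territorial Income Tax: taxable = £10022.00 − 1×£290.00 = £9732.00
  £954.94 + 32.61% × (£9732.00 − £6600.00) = £954.94 + 32.61% × £3132.00 = £1976.29
Transit Levy: 5.41% × £10022.00 = £542.19
Solidarity Surcharge: 1.67% × £10022.00 = £167.37
Disability Insurance: 4.2% × £10022.00 = £420.92
Total: £1976.29 + £542.19 + £167.37 + £420.92 = £3106.77

£3106.77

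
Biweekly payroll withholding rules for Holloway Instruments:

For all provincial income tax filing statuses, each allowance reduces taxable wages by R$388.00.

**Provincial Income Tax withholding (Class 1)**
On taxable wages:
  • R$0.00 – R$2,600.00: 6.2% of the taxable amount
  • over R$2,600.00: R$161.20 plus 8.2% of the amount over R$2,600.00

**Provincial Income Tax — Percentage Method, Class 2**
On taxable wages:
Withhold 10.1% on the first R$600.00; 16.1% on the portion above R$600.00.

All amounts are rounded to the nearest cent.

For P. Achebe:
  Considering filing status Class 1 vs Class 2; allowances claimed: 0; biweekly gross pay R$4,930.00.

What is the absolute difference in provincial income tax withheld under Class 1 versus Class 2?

R$405.47

Provincial Income Tax (Class 1): taxable = R$4,930.00
  R$161.20 + 8.2% × (R$4,930.00 − R$2,600.00) = R$161.20 + 8.2% × R$2,330.00 = R$352.26
Provincial Income Tax (Class 2): taxable = R$4,930.00
  R$60.60 + 16.1% × (R$4,930.00 − R$600.00) = R$60.60 + 16.1% × R$4,330.00 = R$757.73
Difference: |R$352.26 − R$757.73| = R$405.47 (higher under Class 2)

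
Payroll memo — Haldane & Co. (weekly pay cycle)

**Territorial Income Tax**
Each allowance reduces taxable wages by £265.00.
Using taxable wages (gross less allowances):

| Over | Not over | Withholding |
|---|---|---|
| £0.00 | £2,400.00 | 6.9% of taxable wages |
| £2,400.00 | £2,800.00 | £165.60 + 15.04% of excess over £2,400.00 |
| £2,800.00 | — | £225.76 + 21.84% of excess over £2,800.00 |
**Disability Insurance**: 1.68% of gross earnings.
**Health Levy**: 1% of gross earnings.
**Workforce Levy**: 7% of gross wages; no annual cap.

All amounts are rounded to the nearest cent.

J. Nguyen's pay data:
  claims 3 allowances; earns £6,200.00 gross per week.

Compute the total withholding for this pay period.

£1,394.85

Territorial Income Tax: taxable = £6,200.00 − 3×£265.00 = £5,405.00
  £225.76 + 21.84% × (£5,405.00 − £2,800.00) = £225.76 + 21.84% × £2,605.00 = £794.69
Disability Insurance: 1.68% × £6,200.00 = £104.16
Health Levy: 1% × £6,200.00 = £62.00
Workforce Levy: 7% × £6,200.00 = £434.00
Total: £794.69 + £104.16 + £62.00 + £434.00 = £1,394.85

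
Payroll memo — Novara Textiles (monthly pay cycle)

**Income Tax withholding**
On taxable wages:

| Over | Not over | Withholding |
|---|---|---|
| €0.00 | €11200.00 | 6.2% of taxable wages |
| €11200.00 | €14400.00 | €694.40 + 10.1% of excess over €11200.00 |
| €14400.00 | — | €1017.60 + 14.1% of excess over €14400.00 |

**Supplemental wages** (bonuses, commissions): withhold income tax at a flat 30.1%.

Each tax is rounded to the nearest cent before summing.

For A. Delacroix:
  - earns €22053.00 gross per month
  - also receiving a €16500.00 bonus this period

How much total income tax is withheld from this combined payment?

€7063.17

Income Tax: taxable = €22053.00
  €1017.60 + 14.1% × (€22053.00 − €14400.00) = €1017.60 + 14.1% × €7653.00 = €2096.67
Supplemental (30.1% flat on bonus): 30.1% × €16500.00 = €4966.50
Total income tax: €2096.67 + €4966.50 = €7063.17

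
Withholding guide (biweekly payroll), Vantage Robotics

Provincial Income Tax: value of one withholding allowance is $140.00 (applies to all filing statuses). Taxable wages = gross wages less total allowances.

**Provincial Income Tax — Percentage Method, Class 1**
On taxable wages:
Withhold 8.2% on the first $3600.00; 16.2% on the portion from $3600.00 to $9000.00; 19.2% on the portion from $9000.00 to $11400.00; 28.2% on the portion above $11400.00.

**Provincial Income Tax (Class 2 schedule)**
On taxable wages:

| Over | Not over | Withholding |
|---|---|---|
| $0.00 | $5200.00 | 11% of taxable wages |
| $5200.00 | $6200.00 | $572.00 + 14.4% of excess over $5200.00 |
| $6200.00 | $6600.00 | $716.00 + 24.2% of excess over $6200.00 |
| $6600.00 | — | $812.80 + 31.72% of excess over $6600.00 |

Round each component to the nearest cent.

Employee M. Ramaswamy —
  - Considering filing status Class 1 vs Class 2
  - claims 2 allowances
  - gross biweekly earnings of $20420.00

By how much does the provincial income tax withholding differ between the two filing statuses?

Provincial Income Tax (Class 1): taxable = $20420.00 − 2×$140.00 = $20140.00
  $1630.80 + 28.2% × ($20140.00 − $11400.00) = $1630.80 + 28.2% × $8740.00 = $4095.48
Provincial Income Tax (Class 2): taxable = $20420.00 − 2×$140.00 = $20140.00
  $812.80 + 31.72% × ($20140.00 − $6600.00) = $812.80 + 31.72% × $13540.00 = $5107.69
Difference: |$4095.48 − $5107.69| = $1012.21 (higher under Class 2)

$1012.21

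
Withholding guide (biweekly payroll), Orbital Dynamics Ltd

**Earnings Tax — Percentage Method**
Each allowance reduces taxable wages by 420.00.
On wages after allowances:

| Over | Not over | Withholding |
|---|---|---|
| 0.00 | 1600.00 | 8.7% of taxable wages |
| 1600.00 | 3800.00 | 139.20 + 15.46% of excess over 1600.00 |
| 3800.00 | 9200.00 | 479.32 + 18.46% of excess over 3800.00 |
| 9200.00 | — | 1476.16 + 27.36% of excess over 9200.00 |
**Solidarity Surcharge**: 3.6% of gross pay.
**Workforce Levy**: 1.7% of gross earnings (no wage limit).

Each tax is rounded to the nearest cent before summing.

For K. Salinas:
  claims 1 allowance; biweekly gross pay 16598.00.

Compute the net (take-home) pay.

12332.96

Earnings Tax: taxable = 16598.00 − 1×420.00 = 16178.00
  1476.16 + 27.36% × (16178.00 − 9200.00) = 1476.16 + 27.36% × 6978.00 = 3385.34
Solidarity Surcharge: 3.6% × 16598.00 = 597.53
Workforce Levy: 1.7% × 16598.00 = 282.17
Total withheld: 3385.34 + 597.53 + 282.17 = 4265.04
Net pay: 16598.00 − 4265.04 = 12332.96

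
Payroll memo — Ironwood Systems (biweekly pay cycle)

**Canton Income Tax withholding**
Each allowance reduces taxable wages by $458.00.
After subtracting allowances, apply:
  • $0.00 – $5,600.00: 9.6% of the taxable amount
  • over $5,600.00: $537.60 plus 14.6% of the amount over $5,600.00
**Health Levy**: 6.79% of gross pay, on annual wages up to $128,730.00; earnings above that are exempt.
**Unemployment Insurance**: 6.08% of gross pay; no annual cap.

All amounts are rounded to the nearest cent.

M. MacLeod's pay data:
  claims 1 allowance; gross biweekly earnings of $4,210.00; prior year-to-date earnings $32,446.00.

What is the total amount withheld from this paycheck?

Canton Income Tax: taxable = $4,210.00 − 1×$458.00 = $3,752.00
  9.6% × $3,752.00 = $360.19
Health Levy: 6.79% × $4,210.00 = $285.86
Unemployment Insurance: 6.08% × $4,210.00 = $255.97
Total: $360.19 + $285.86 + $255.97 = $902.02

$902.02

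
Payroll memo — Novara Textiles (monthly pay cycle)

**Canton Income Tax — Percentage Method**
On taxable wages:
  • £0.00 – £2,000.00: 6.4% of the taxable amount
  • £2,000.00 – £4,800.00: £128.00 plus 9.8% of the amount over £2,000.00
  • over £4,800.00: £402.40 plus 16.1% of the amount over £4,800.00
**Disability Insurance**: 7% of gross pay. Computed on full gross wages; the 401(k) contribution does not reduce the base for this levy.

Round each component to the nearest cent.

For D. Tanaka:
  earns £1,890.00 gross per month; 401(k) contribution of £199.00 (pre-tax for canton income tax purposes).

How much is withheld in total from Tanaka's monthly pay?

£240.52

Canton Income Tax: taxable = £1,890.00 − £199.00 = £1,691.00
  6.4% × £1,691.00 = £108.22
Disability Insurance: 7% × £1,890.00 = £132.30
Total: £108.22 + £132.30 = £240.52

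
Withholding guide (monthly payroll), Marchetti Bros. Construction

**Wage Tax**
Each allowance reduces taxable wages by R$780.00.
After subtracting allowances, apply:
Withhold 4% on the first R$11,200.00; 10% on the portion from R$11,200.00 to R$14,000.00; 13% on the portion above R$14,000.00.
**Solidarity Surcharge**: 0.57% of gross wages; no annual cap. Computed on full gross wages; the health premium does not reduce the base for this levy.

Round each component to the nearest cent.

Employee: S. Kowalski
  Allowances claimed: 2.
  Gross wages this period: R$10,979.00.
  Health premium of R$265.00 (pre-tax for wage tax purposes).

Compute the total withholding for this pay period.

Wage Tax: taxable = R$10,979.00 − R$265.00 − 2×R$780.00 = R$9,154.00
  4% × R$9,154.00 = R$366.16
Solidarity Surcharge: 0.57% × R$10,979.00 = R$62.58
Total: R$366.16 + R$62.58 = R$428.74

R$428.74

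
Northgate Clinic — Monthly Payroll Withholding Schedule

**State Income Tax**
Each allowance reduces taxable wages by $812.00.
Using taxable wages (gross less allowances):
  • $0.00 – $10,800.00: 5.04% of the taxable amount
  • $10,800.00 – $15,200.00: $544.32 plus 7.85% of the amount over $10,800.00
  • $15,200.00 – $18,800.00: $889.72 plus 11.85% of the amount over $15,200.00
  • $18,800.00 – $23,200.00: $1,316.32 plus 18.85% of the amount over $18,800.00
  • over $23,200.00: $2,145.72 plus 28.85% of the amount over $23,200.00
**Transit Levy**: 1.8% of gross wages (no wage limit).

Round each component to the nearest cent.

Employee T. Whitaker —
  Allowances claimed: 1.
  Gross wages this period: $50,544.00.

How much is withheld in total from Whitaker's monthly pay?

State Income Tax: taxable = $50,544.00 − 1×$812.00 = $49,732.00
  $2,145.72 + 28.85% × ($49,732.00 − $23,200.00) = $2,145.72 + 28.85% × $26,532.00 = $9,800.20
Transit Levy: 1.8% × $50,544.00 = $909.79
Total: $9,800.20 + $909.79 = $10,709.99

$10,709.99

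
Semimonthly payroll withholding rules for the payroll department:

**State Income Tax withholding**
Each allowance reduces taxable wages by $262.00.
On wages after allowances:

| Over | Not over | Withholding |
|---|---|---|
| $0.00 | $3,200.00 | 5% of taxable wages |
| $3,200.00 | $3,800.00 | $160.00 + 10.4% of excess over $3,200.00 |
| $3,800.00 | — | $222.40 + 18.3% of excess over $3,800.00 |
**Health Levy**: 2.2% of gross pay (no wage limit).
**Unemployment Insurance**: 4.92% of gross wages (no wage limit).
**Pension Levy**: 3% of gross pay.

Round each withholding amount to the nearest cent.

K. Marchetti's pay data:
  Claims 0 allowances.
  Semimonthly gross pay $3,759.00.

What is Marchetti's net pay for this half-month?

State Income Tax: taxable = $3,759.00
  $160.00 + 10.4% × ($3,759.00 − $3,200.00) = $160.00 + 10.4% × $559.00 = $218.14
Health Levy: 2.2% × $3,759.00 = $82.70
Unemployment Insurance: 4.92% × $3,759.00 = $184.94
Pension Levy: 3% × $3,759.00 = $112.77
Total withheld: $218.14 + $82.70 + $184.94 + $112.77 = $598.55
Net pay: $3,759.00 − $598.55 = $3,160.45

$3,160.45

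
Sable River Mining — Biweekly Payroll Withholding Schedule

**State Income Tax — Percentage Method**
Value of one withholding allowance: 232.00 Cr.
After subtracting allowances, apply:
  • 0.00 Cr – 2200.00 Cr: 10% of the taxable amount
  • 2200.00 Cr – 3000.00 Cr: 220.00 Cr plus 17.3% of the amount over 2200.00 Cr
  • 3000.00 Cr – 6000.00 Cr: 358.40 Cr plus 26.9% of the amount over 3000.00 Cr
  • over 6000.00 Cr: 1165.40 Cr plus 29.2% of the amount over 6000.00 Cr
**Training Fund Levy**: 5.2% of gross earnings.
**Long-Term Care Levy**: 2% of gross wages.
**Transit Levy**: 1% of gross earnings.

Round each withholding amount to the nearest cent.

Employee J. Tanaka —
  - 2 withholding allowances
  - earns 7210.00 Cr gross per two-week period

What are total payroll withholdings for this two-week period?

1974.45 Cr

State Income Tax: taxable = 7210.00 Cr − 2×232.00 Cr = 6746.00 Cr
  1165.40 Cr + 29.2% × (6746.00 Cr − 6000.00 Cr) = 1165.40 Cr + 29.2% × 746.00 Cr = 1383.23 Cr
Training Fund Levy: 5.2% × 7210.00 Cr = 374.92 Cr
Long-Term Care Levy: 2% × 7210.00 Cr = 144.20 Cr
Transit Levy: 1% × 7210.00 Cr = 72.10 Cr
Total: 1383.23 Cr + 374.92 Cr + 144.20 Cr + 72.10 Cr = 1974.45 Cr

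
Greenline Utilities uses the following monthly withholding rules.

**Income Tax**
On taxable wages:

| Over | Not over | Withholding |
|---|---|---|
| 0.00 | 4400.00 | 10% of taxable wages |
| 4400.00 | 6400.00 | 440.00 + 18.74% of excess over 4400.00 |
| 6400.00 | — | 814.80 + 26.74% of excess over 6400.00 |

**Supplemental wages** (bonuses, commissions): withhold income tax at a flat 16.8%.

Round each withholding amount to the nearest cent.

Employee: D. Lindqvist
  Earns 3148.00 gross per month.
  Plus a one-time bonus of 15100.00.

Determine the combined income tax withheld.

Income Tax: taxable = 3148.00
  10% × 3148.00 = 314.80
Supplemental (16.8% flat on bonus): 16.8% × 15100.00 = 2536.80
Total income tax: 314.80 + 2536.80 = 2851.60

2851.60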